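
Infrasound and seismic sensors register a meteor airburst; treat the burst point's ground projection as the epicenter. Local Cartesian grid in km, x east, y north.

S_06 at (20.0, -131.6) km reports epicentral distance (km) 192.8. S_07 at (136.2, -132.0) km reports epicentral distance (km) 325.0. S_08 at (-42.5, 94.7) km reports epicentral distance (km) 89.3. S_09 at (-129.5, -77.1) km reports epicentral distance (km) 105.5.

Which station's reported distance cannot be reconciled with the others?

Solve using three stations at a time. Using S_06, S_08, S_09 (subtract circle equations pairwise → linear system) gives (x, y) ≈ (-95.5, 22.8).
Distances from that point to each station vs reported:
  S_06: calculated 192.8 vs reported 192.8 → residual 0.0 km
  S_07: calculated 278.6 vs reported 325.0 → residual 46.4 km
  S_08: calculated 89.3 vs reported 89.3 → residual 0.0 km
  S_09: calculated 105.5 vs reported 105.5 → residual 0.0 km
S_06, S_08, S_09 are mutually consistent (residuals ≈ 0); S_07 is off by 46.4 km.

S_07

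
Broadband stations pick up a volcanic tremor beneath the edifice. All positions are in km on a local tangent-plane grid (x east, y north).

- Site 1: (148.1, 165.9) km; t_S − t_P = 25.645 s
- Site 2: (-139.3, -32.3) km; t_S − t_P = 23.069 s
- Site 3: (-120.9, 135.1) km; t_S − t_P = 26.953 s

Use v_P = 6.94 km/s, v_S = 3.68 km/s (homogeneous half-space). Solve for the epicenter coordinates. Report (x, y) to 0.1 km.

Distance from S−P lag: d = Δt · v_P v_S / (v_P − v_S) = Δt · (6.94·3.68)/(6.94−3.68) ≈ 7.8341·Δt.
So d_Site 1 = 200.91, d_Site 2 = 180.73, d_Site 3 = 211.15 km.
Circle about each station: (x − 148.1)² + (y − 165.9)² = 200.91²; (x + 139.3)² + (y + 32.3)² = 180.73²; (x + 120.9)² + (y − 135.1)² = 211.15².
Subtracting the Site 1 equation from the Site 2 and Site 3 equations removes the quadratic terms:
-574.8 x − 396.4 y = -21307.14
-538.0 x − 61.6 y = -20807.09
Solving the 2×2 system: x ≈ 39.0, y ≈ -2.8 km.
Check against Site 1 (with the unrounded x, y): √((x − 148.1)²+(y − 165.9)²) = 200.90 ≈ 200.91 km. ✓

39.0 km east, -2.8 km north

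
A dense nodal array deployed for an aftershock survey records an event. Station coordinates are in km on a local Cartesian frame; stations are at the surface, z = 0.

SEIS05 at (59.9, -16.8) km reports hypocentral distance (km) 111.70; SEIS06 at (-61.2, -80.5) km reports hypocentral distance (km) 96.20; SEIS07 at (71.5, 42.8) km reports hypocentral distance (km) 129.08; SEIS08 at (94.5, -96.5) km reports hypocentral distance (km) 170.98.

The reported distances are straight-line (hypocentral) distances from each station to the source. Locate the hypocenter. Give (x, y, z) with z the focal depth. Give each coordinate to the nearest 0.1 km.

x ≈ -38.6 km, y ≈ -1.8 km, depth ≈ 50.5 km

Each station gives a sphere (x−x_i)² + (y−y_i)² + z² = d_i² (stations at z=0).
Subtracting the SEIS05 sphere from SEIS06 and SEIS07: z² cancels, leaving linear equations in x and y:
-242.2 x − 127.4 y = 9577.89
23.2 x + 119.2 y = -1110.92
Solving: x ≈ -38.594, y ≈ -1.808 km (keep extra digits for the depth step; rounded: -38.6, -1.8).
Then from the SEIS05 sphere: z² = 111.70² − (x − 59.9)² − (y + 16.8)² with x = -38.594, y = -1.808, so z ≈ 50.508 ≈ 50.5 km.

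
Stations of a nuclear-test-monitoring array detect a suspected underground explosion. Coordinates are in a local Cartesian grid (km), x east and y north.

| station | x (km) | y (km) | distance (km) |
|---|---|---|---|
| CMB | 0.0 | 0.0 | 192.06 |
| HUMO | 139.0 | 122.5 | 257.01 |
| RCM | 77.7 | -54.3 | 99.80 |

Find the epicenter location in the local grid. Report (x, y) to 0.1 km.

Circle about each station: x² + y² = 192.06²; (x − 139.0)² + (y − 122.5)² = 257.01²; (x − 77.7)² + (y + 54.3)² = 99.80².
Subtracting pairs of circle equations eliminates x²+y² and gives linear equations (the radical axes):
278.0 x + 245.0 y = 5160.15
155.4 x − 108.6 y = 35912.78
Solving the 2×2 system: x ≈ 137.1, y ≈ -134.5 km.

(137.1, -134.5)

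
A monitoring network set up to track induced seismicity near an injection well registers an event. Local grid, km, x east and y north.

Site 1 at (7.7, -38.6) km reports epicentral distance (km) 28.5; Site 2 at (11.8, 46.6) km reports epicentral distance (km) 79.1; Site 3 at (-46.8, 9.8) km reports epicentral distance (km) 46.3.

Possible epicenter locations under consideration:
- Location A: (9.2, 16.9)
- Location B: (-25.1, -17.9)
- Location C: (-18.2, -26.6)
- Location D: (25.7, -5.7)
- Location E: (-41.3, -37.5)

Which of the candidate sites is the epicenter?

For each candidate, compare |candidate − station| to the reported distance:
Location A: residuals Site 1 27.0, Site 2 49.3, Site 3 10.1 → max 49.3 km
Location B: residuals Site 1 10.3, Site 2 4.8, Site 3 11.1 → max 11.1 km
Location C: residuals Site 1 0.0, Site 2 0.0, Site 3 0.0 → max 0.0 km
Location D: residuals Site 1 9.0, Site 2 25.0, Site 3 27.8 → max 27.8 km
Location E: residuals Site 1 20.5, Site 2 20.4, Site 3 1.3 → max 20.5 km
Only Location C has all residuals ≈ 0.

Location C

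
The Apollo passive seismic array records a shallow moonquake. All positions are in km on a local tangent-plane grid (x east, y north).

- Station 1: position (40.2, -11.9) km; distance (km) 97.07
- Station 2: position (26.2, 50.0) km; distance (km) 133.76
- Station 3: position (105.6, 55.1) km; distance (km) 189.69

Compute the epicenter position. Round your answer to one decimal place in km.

x ≈ -40.4 km, y ≈ -66.0 km

Circle about each station: (x − 40.2)² + (y + 11.9)² = 97.07²; (x − 26.2)² + (y − 50.0)² = 133.76²; (x − 105.6)² + (y − 55.1)² = 189.69².
Subtracting the Station 1 equation from the Station 2 and Station 3 equations removes the quadratic terms:
-28.0 x + 123.8 y = -7040.36
130.8 x + 134.0 y = -14129.99
Solving the 2×2 system: x ≈ -40.4, y ≈ -66.0 km.
Check against Station 1 (with the unrounded x, y): √((x − 40.2)²+(y + 11.9)²) = 97.08 ≈ 97.07 km. ✓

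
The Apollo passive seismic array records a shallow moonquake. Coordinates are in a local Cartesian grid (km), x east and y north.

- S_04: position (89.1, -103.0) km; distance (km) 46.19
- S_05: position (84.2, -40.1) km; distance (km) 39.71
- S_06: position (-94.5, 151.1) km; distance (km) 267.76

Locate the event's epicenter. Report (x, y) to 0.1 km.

(57.4, -69.4)

Circle about each station: (x − 89.1)² + (y + 103.0)² = 46.19²; (x − 84.2)² + (y + 40.1)² = 39.71²; (x + 94.5)² + (y − 151.1)² = 267.76².
Subtracting pairs of circle equations eliminates x²+y² and gives linear equations (the radical axes):
-9.8 x + 125.8 y = -9293.53
-367.2 x + 508.2 y = -56348.25
Solving the 2×2 system: x ≈ 57.4, y ≈ -69.4 km.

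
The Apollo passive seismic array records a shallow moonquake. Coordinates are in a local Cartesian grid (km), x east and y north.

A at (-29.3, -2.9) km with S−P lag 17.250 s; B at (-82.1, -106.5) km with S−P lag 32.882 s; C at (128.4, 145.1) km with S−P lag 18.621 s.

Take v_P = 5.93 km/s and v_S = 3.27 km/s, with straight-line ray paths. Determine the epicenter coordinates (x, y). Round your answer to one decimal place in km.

Distance from S−P lag: d = Δt · v_P v_S / (v_P − v_S) = Δt · (5.93·3.27)/(5.93−3.27) ≈ 7.2899·Δt.
So d_A = 125.75, d_B = 239.71, d_C = 135.74 km.
Circle about each station: (x + 29.3)² + (y + 2.9)² = 125.75²; (x + 82.1)² + (y + 106.5)² = 239.71²; (x − 128.4)² + (y − 145.1)² = 135.74².
Subtracting pairs of circle equations eliminates x²+y² and gives linear equations (the radical axes):
-105.6 x − 207.2 y = -24432.06
315.4 x + 296.0 y = 34061.38
Solving the 2×2 system: x ≈ -5.1, y ≈ 120.5 km.

-5.1 km east, 120.5 km north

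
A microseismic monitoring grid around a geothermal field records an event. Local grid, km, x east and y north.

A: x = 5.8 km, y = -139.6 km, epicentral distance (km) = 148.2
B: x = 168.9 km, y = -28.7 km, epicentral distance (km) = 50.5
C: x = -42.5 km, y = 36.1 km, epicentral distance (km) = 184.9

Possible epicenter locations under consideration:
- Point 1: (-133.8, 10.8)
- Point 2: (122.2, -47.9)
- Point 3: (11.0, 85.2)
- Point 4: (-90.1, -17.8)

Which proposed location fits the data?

Point 2

For each candidate, compare |candidate − station| to the reported distance:
Point 1: residuals A 57.0, B 254.8, C 90.2 → max 254.8 km
Point 2: residuals A 0.0, B 0.0, C 0.0 → max 0.0 km
Point 3: residuals A 76.7, B 144.2, C 112.3 → max 144.2 km
Point 4: residuals A 6.8, B 208.7, C 113.0 → max 208.7 km
Only Point 2 has all residuals ≈ 0.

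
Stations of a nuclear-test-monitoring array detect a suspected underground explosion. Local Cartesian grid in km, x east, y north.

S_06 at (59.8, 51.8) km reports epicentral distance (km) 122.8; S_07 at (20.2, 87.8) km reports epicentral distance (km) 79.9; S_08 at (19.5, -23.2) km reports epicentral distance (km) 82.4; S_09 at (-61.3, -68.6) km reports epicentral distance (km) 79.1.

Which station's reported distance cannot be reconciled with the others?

Solve using three stations at a time. Using S_06, S_08, S_09 (subtract circle equations pairwise → linear system) gives (x, y) ≈ (-55.8, 10.3).
Distances from that point to each station vs reported:
  S_06: calculated 122.8 vs reported 122.8 → residual 0.0 km
  S_07: calculated 108.5 vs reported 79.9 → residual 28.6 km
  S_08: calculated 82.4 vs reported 82.4 → residual 0.0 km
  S_09: calculated 79.1 vs reported 79.1 → residual 0.0 km
S_06, S_08, S_09 are mutually consistent (residuals ≈ 0); S_07 is off by 28.6 km.

S_07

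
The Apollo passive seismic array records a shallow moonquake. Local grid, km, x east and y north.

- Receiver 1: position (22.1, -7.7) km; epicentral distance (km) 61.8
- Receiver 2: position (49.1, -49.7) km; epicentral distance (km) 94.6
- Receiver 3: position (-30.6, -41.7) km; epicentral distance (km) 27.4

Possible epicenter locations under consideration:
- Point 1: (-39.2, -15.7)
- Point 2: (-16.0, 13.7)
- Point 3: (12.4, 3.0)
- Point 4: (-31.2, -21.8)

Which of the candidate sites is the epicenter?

Point 1

For each candidate, compare |candidate − station| to the reported distance:
Point 1: residuals Receiver 1 0.0, Receiver 2 0.0, Receiver 3 0.0 → max 0.0 km
Point 2: residuals Receiver 1 18.1, Receiver 2 3.7, Receiver 3 29.9 → max 29.9 km
Point 3: residuals Receiver 1 47.4, Receiver 2 30.4, Receiver 3 34.6 → max 47.4 km
Point 4: residuals Receiver 1 6.7, Receiver 2 9.6, Receiver 3 7.5 → max 9.6 km
Only Point 1 has all residuals ≈ 0.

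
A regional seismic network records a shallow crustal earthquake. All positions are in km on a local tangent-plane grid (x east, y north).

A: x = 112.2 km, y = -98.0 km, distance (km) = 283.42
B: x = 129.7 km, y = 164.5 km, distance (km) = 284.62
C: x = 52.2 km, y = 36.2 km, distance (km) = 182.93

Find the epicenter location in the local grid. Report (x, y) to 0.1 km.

-130.3 km east, 48.7 km north

Circle about each station: (x − 112.2)² + (y + 98.0)² = 283.42²; (x − 129.7)² + (y − 164.5)² = 284.62²; (x − 52.2)² + (y − 36.2)² = 182.93².
Subtracting pairs of circle equations eliminates x²+y² and gives linear equations (the radical axes):
35.0 x + 525.0 y = 21007.85
-120.0 x + 268.4 y = 28705.95
Solving the 2×2 system: x ≈ -130.3, y ≈ 48.7 km.
Check against A (with the unrounded x, y): √((x − 112.2)²+(y + 98.0)²) = 283.41 ≈ 283.42 km. ✓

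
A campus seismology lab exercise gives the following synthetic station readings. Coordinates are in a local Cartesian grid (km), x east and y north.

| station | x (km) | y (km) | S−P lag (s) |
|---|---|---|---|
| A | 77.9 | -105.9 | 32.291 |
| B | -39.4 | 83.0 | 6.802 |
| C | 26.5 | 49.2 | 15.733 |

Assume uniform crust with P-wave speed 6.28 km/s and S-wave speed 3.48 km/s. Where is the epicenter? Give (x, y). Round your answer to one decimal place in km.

x ≈ -92.4 km, y ≈ 79.9 km

Distance from S−P lag: d = Δt · v_P v_S / (v_P − v_S) = Δt · (6.28·3.48)/(6.28−3.48) ≈ 7.8051·Δt.
So d_A = 252.04, d_B = 53.09, d_C = 122.80 km.
Circle about each station: (x − 77.9)² + (y + 105.9)² = 252.04²; (x + 39.4)² + (y − 83.0)² = 53.09²; (x − 26.5)² + (y − 49.2)² = 122.80².
Subtracting the A equation from the B and C equations removes the quadratic terms:
-234.6 x + 377.8 y = 51863.75
-102.8 x + 310.2 y = 34283.99
Solving the 2×2 system: x ≈ -92.4, y ≈ 79.9 km.
Check against A (with the unrounded x, y): √((x − 77.9)²+(y + 105.9)²) = 252.04 ≈ 252.04 km. ✓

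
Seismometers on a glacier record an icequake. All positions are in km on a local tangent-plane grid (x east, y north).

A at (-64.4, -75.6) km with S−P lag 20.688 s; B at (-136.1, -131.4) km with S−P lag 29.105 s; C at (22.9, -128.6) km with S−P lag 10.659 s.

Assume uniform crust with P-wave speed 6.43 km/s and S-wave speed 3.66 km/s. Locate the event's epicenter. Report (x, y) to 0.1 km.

x ≈ 109.4 km, y ≈ -101.8 km

Distance from S−P lag: d = Δt · v_P v_S / (v_P − v_S) = Δt · (6.43·3.66)/(6.43−3.66) ≈ 8.4960·Δt.
So d_A = 175.76, d_B = 247.27, d_C = 90.56 km.
Circle about each station: (x + 64.4)² + (y + 75.6)² = 175.76²; (x + 136.1)² + (y + 131.4)² = 247.27²; (x − 22.9)² + (y + 128.6)² = 90.56².
Subtracting the A equation from the B and C equations removes the quadratic terms:
-143.4 x − 111.6 y = -4324.43
174.6 x − 106.0 y = 29890.11
Solving the 2×2 system: x ≈ 109.4, y ≈ -101.8 km.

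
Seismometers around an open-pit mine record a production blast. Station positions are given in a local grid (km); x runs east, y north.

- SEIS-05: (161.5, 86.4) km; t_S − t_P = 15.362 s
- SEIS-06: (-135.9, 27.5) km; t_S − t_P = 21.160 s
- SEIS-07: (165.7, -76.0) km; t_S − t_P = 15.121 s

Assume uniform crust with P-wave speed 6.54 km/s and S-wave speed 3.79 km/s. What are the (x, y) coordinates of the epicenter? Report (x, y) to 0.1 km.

x ≈ 52.9 km, y ≈ 0.5 km

Distance from S−P lag: d = Δt · v_P v_S / (v_P − v_S) = Δt · (6.54·3.79)/(6.54−3.79) ≈ 9.0133·Δt.
So d_SEIS-05 = 138.46, d_SEIS-06 = 190.72, d_SEIS-07 = 136.29 km.
Circle about each station: (x − 161.5)² + (y − 86.4)² = 138.46²; (x + 135.9)² + (y − 27.5)² = 190.72²; (x − 165.7)² + (y + 76.0)² = 136.29².
Subtracting the SEIS-05 equation from the SEIS-06 and SEIS-07 equations removes the quadratic terms:
-594.8 x − 117.8 y = -31525.10
8.4 x − 324.8 y = 281.49
Solving the 2×2 system: x ≈ 52.9, y ≈ 0.5 km.
Check against SEIS-05 (with the unrounded x, y): √((x − 161.5)²+(y − 86.4)²) = 138.46 ≈ 138.46 km. ✓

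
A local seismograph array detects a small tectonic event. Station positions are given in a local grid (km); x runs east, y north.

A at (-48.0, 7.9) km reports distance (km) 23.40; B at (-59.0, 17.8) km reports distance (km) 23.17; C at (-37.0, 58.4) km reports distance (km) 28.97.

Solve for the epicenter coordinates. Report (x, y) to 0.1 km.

Circle about each station: (x + 48.0)² + (y − 7.9)² = 23.40²; (x + 59.0)² + (y − 17.8)² = 23.17²; (x + 37.0)² + (y − 58.4)² = 28.97².
Subtracting the A equation from the B and C equations removes the quadratic terms:
-22.0 x + 19.8 y = 1442.14
22.0 x + 101.0 y = 2121.45
Solving the 2×2 system: x ≈ -39.0, y ≈ 29.5 km.
Check against A (with the unrounded x, y): √((x + 48.0)²+(y − 7.9)²) = 23.40 ≈ 23.40 km. ✓

(-39.0, 29.5)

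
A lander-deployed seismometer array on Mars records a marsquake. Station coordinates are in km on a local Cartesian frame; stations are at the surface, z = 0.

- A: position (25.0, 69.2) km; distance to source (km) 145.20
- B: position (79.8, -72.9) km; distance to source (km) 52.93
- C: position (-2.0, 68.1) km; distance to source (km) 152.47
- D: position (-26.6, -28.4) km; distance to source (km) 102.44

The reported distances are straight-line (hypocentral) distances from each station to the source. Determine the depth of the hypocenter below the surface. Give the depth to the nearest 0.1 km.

depth ≈ 47.0 km

Each station gives a sphere (x−x_i)² + (y−y_i)² + z² = d_i² (stations at z=0).
Subtracting the A sphere from B and C: z² cancels, leaving linear equations in x and y:
109.6 x − 284.2 y = 24550.27
-54.0 x − 2.2 y = -2936.09
Solving: x ≈ 56.996, y ≈ -64.404 km (keep extra digits for the depth step; rounded: 57.0, -64.4).
Then from the A sphere: z² = 145.20² − (x − 25.0)² − (y − 69.2)² with x = 56.996, y = -64.404, so z ≈ 47.003 ≈ 47.0 km.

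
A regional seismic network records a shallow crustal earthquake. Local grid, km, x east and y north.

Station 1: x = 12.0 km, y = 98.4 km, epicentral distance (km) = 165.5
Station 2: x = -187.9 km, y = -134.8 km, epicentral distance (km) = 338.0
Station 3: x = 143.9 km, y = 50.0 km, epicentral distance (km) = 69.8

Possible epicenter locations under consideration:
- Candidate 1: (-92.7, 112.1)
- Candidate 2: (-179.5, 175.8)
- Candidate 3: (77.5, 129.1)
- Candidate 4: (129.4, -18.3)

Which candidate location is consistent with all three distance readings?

Candidate 4

For each candidate, compare |candidate − station| to the reported distance:
Candidate 1: residuals Station 1 59.9, Station 2 73.4, Station 3 174.8 → max 174.8 km
Candidate 2: residuals Station 1 41.1, Station 2 27.3, Station 3 277.2 → max 277.2 km
Candidate 3: residuals Station 1 93.2, Station 2 36.3, Station 3 33.5 → max 93.2 km
Candidate 4: residuals Station 1 0.0, Station 2 0.0, Station 3 0.0 → max 0.0 km
Only Candidate 4 has all residuals ≈ 0.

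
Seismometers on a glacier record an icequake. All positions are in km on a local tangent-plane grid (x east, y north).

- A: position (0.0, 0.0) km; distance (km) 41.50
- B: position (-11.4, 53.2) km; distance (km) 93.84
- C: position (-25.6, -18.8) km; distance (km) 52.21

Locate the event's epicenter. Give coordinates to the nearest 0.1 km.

(24.5, -33.5)

Circle about each station: x² + y² = 41.50²; (x + 11.4)² + (y − 53.2)² = 93.84²; (x + 25.6)² + (y + 18.8)² = 52.21².
Subtracting pairs of circle equations eliminates x²+y² and gives linear equations (the radical axes):
-22.8 x + 106.4 y = -4123.50
-51.2 x − 37.6 y = 5.17
Solving the 2×2 system: x ≈ 24.5, y ≈ -33.5 km.
Check against A (with the unrounded x, y): √(x²+y²) = 41.51 ≈ 41.50 km. ✓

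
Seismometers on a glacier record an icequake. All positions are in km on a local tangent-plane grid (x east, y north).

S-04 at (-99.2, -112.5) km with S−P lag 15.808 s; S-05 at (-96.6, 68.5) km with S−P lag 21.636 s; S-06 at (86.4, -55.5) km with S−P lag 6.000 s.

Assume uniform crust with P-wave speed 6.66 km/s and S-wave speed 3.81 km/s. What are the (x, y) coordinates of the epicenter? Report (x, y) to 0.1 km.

(35.5, -71.7)

Distance from S−P lag: d = Δt · v_P v_S / (v_P − v_S) = Δt · (6.66·3.81)/(6.66−3.81) ≈ 8.9034·Δt.
So d_S-04 = 140.74, d_S-05 = 192.63, d_S-06 = 53.42 km.
Circle about each station: (x + 99.2)² + (y + 112.5)² = 140.74²; (x + 96.6)² + (y − 68.5)² = 192.63²; (x − 86.4)² + (y + 55.5)² = 53.42².
Subtracting pairs of circle equations eliminates x²+y² and gives linear equations (the radical axes):
5.2 x + 362.0 y = -25771.65
371.2 x + 114.0 y = 5002.37
Solving the 2×2 system: x ≈ 35.5, y ≈ -71.7 km.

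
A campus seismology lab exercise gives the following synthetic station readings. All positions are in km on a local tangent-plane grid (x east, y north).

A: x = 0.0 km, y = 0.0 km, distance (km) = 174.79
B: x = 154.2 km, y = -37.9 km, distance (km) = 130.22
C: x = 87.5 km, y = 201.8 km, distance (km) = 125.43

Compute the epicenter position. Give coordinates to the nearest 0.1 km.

x ≈ 148.5 km, y ≈ 92.2 km

Circle about each station: x² + y² = 174.79²; (x − 154.2)² + (y + 37.9)² = 130.22²; (x − 87.5)² + (y − 201.8)² = 125.43².
Subtracting the A equation from the B and C equations removes the quadratic terms:
308.4 x − 75.8 y = 38808.35
175.0 x + 403.6 y = 63198.35
Solving the 2×2 system: x ≈ 148.5, y ≈ 92.2 km.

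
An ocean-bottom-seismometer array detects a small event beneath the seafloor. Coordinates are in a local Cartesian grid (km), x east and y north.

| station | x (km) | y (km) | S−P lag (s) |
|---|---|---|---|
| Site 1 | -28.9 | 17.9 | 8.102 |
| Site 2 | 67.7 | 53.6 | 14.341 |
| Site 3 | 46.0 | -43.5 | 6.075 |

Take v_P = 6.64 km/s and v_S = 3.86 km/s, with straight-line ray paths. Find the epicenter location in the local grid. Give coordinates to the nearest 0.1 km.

Distance from S−P lag: d = Δt · v_P v_S / (v_P − v_S) = Δt · (6.64·3.86)/(6.64−3.86) ≈ 9.2196·Δt.
So d_Site 1 = 74.70, d_Site 2 = 132.22, d_Site 3 = 56.01 km.
Circle about each station: (x + 28.9)² + (y − 17.9)² = 74.70²; (x − 67.7)² + (y − 53.6)² = 132.22²; (x − 46.0)² + (y + 43.5)² = 56.01².
Subtracting pairs of circle equations eliminates x²+y² and gives linear equations (the radical axes):
193.2 x + 71.4 y = -5601.41
149.8 x − 122.8 y = 5295.60
Solving the 2×2 system: x ≈ -9.0, y ≈ -54.1 km.

-9.0 km east, -54.1 km north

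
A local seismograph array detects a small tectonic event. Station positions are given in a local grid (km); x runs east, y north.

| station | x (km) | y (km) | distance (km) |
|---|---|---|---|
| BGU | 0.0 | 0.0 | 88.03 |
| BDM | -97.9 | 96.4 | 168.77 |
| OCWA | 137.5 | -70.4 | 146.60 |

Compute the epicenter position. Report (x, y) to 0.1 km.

x ≈ 66.4 km, y ≈ 57.8 km

Circle about each station: x² + y² = 88.03²; (x + 97.9)² + (y − 96.4)² = 168.77²; (x − 137.5)² + (y + 70.4)² = 146.60².
Subtracting the BGU equation from the BDM and OCWA equations removes the quadratic terms:
-195.8 x + 192.8 y = -1856.66
275.0 x − 140.8 y = 10120.13
Solving the 2×2 system: x ≈ 66.4, y ≈ 57.8 km.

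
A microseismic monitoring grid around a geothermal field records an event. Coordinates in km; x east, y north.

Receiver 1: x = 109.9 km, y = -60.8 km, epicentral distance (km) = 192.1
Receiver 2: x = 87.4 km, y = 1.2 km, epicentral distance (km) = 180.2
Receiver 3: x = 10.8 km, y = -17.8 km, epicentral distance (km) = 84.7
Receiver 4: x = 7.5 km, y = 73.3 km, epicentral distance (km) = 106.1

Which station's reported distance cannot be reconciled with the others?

Receiver 2

Solve using three stations at a time. Using Receiver 1, Receiver 3, Receiver 4 (subtract circle equations pairwise → linear system) gives (x, y) ≈ (-71.5, 2.4).
Distances from that point to each station vs reported:
  Receiver 1: calculated 192.1 vs reported 192.1 → residual 0.0 km
  Receiver 2: calculated 158.9 vs reported 180.2 → residual 21.3 km
  Receiver 3: calculated 84.8 vs reported 84.7 → residual 0.1 km
  Receiver 4: calculated 106.2 vs reported 106.1 → residual 0.1 km
Receiver 1, Receiver 3, Receiver 4 are mutually consistent (residuals ≈ 0); Receiver 2 is off by 21.3 km.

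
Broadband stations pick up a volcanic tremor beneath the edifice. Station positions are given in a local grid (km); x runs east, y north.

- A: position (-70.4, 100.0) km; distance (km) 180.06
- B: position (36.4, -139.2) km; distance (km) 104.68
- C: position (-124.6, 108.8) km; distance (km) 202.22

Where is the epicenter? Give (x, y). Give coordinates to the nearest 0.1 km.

x ≈ -49.1 km, y ≈ -78.8 km

Circle about each station: (x + 70.4)² + (y − 100.0)² = 180.06²; (x − 36.4)² + (y + 139.2)² = 104.68²; (x + 124.6)² + (y − 108.8)² = 202.22².
Subtracting the A equation from the B and C equations removes the quadratic terms:
213.6 x − 478.4 y = 27209.14
-108.4 x + 17.6 y = 3935.12
Solving the 2×2 system: x ≈ -49.1, y ≈ -78.8 km.
Check against A (with the unrounded x, y): √((x + 70.4)²+(y − 100.0)²) = 180.06 ≈ 180.06 km. ✓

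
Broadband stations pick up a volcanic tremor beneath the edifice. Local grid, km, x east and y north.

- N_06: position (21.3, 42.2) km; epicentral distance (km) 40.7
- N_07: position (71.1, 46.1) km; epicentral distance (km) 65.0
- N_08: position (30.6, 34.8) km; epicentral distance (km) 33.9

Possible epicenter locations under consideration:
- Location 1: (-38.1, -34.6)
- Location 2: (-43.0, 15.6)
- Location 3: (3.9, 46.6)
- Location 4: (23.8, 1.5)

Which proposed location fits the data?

Location 4

For each candidate, compare |candidate − station| to the reported distance:
Location 1: residuals N_06 56.4, N_07 70.8, N_08 63.8 → max 70.8 km
Location 2: residuals N_06 28.9, N_07 53.1, N_08 42.2 → max 53.1 km
Location 3: residuals N_06 22.8, N_07 2.2, N_08 4.7 → max 22.8 km
Location 4: residuals N_06 0.1, N_07 0.0, N_08 0.1 → max 0.1 km
Only Location 4 has all residuals ≈ 0.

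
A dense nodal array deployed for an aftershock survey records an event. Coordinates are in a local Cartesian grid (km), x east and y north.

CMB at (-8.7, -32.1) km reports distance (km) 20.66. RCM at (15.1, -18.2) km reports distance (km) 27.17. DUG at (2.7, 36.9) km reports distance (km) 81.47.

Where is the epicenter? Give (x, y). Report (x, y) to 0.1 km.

Circle about each station: (x + 8.7)² + (y + 32.1)² = 20.66²; (x − 15.1)² + (y + 18.2)² = 27.17²; (x − 2.7)² + (y − 36.9)² = 81.47².
Subtracting pairs of circle equations eliminates x²+y² and gives linear equations (the radical axes):
47.6 x + 27.8 y = -858.22
22.8 x + 138.0 y = -5947.73
Solving the 2×2 system: x ≈ 7.9, y ≈ -44.4 km.

(7.9, -44.4)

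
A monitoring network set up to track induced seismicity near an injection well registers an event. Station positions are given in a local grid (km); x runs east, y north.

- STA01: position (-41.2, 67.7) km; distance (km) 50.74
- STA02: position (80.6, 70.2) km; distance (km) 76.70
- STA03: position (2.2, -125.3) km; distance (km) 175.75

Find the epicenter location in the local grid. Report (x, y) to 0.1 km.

6.5 km east, 50.4 km north

Circle about each station: (x + 41.2)² + (y − 67.7)² = 50.74²; (x − 80.6)² + (y − 70.2)² = 76.70²; (x − 2.2)² + (y + 125.3)² = 175.75².
Subtracting the STA01 equation from the STA02 and STA03 equations removes the quadratic terms:
243.6 x + 5.0 y = 1835.33
86.8 x − 386.0 y = -18889.31
Solving the 2×2 system: x ≈ 6.5, y ≈ 50.4 km.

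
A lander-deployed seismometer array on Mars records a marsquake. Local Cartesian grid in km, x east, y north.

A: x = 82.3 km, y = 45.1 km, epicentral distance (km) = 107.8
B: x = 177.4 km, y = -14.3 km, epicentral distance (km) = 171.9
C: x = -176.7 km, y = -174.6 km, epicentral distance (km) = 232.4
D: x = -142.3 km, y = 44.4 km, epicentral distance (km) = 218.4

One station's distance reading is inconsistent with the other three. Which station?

D

Solve using three stations at a time. Using A, B, C (subtract circle equations pairwise → linear system) gives (x, y) ≈ (6.4, -31.4).
Distances from that point to each station vs reported:
  A: calculated 107.8 vs reported 107.8 → residual 0.0 km
  B: calculated 171.9 vs reported 171.9 → residual 0.0 km
  C: calculated 232.4 vs reported 232.4 → residual 0.0 km
  D: calculated 166.9 vs reported 218.4 → residual 51.5 km
A, B, C are mutually consistent (residuals ≈ 0); D is off by 51.5 km.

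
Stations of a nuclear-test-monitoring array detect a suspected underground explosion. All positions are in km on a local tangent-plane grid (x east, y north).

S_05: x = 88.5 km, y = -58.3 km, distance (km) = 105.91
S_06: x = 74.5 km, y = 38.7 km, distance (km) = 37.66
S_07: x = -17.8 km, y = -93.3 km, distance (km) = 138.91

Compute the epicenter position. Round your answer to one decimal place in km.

Circle about each station: (x − 88.5)² + (y + 58.3)² = 105.91²; (x − 74.5)² + (y − 38.7)² = 37.66²; (x + 17.8)² + (y + 93.3)² = 138.91².
Subtracting the S_05 equation from the S_06 and S_07 equations removes the quadratic terms:
-28.0 x + 194.0 y = 5615.45
-212.6 x − 70.0 y = -10288.47
Solving the 2×2 system: x ≈ 37.1, y ≈ 34.3 km.

37.1 km east, 34.3 km north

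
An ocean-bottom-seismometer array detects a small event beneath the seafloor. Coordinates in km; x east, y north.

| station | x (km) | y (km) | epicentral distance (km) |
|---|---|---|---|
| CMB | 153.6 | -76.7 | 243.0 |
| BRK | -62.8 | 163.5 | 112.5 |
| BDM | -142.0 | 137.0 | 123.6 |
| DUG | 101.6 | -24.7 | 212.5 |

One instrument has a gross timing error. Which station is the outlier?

DUG

Solve using three stations at a time. Using CMB, BRK, BDM (subtract circle equations pairwise → linear system) gives (x, y) ≈ (-52.8, 51.5).
Distances from that point to each station vs reported:
  CMB: calculated 243.0 vs reported 243.0 → residual 0.0 km
  BRK: calculated 112.5 vs reported 112.5 → residual 0.0 km
  BDM: calculated 123.6 vs reported 123.6 → residual 0.0 km
  DUG: calculated 172.2 vs reported 212.5 → residual 40.3 km
CMB, BRK, BDM are mutually consistent (residuals ≈ 0); DUG is off by 40.3 km.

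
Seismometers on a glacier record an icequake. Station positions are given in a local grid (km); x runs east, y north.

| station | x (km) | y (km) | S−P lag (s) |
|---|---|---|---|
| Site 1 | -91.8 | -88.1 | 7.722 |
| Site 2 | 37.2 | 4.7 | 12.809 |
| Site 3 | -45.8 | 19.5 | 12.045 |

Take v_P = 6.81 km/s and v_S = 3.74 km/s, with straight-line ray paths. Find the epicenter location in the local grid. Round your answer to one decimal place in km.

(-28.4, -78.9)

Distance from S−P lag: d = Δt · v_P v_S / (v_P − v_S) = Δt · (6.81·3.74)/(6.81−3.74) ≈ 8.2962·Δt.
So d_Site 1 = 64.06, d_Site 2 = 106.27, d_Site 3 = 99.93 km.
Circle about each station: (x + 91.8)² + (y + 88.1)² = 64.06²; (x − 37.2)² + (y − 4.7)² = 106.27²; (x + 45.8)² + (y − 19.5)² = 99.93².
Subtracting pairs of circle equations eliminates x²+y² and gives linear equations (the radical axes):
258.0 x + 185.6 y = -21972.55
92.0 x + 215.2 y = -19593.28
Solving the 2×2 system: x ≈ -28.4, y ≈ -78.9 km.
Check against Site 1 (with the unrounded x, y): √((x + 91.8)²+(y + 88.1)²) = 64.06 ≈ 64.06 km. ✓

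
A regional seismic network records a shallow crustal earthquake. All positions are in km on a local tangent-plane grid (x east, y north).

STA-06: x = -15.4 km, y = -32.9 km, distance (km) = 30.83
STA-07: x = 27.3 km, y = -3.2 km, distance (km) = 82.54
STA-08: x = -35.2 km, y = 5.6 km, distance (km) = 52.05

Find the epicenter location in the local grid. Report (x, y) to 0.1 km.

Circle about each station: (x + 15.4)² + (y + 32.9)² = 30.83²; (x − 27.3)² + (y + 3.2)² = 82.54²; (x + 35.2)² + (y − 5.6)² = 52.05².
Subtracting pairs of circle equations eliminates x²+y² and gives linear equations (the radical axes):
85.4 x + 59.4 y = -6426.40
-39.6 x + 77.0 y = -1807.88
Solving the 2×2 system: x ≈ -43.4, y ≈ -45.8 km.

-43.4 km east, -45.8 km north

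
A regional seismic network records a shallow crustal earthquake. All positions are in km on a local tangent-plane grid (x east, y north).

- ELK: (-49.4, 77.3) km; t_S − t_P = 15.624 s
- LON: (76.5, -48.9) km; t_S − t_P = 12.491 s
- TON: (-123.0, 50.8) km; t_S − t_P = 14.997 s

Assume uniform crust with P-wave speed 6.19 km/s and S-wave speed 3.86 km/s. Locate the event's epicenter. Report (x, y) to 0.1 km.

(-47.0, -82.9)

Distance from S−P lag: d = Δt · v_P v_S / (v_P − v_S) = Δt · (6.19·3.86)/(6.19−3.86) ≈ 10.2547·Δt.
So d_ELK = 160.22, d_LON = 128.09, d_TON = 153.79 km.
Circle about each station: (x + 49.4)² + (y − 77.3)² = 160.22²; (x − 76.5)² + (y + 48.9)² = 128.09²; (x + 123.0)² + (y − 50.8)² = 153.79².
Subtracting pairs of circle equations eliminates x²+y² and gives linear equations (the radical axes):
251.8 x − 252.4 y = 9091.21
-147.2 x − 53.0 y = 11313.07
Solving the 2×2 system: x ≈ -47.0, y ≈ -82.9 km.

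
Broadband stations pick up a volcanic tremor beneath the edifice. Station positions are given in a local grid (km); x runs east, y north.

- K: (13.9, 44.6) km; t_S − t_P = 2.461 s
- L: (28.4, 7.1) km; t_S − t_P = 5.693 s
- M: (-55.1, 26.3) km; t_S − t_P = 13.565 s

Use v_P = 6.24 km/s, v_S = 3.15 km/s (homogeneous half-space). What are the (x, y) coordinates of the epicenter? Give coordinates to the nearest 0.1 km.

(29.5, 43.3)

Distance from S−P lag: d = Δt · v_P v_S / (v_P − v_S) = Δt · (6.24·3.15)/(6.24−3.15) ≈ 6.3612·Δt.
So d_K = 15.65, d_L = 36.21, d_M = 86.29 km.
Circle about each station: (x − 13.9)² + (y − 44.6)² = 15.65²; (x − 28.4)² + (y − 7.1)² = 36.21²; (x + 55.1)² + (y − 26.3)² = 86.29².
Subtracting the K equation from the L and M equations removes the quadratic terms:
29.0 x − 75.0 y = -2391.64
-138.0 x − 36.6 y = -5655.71
Solving the 2×2 system: x ≈ 29.5, y ≈ 43.3 km.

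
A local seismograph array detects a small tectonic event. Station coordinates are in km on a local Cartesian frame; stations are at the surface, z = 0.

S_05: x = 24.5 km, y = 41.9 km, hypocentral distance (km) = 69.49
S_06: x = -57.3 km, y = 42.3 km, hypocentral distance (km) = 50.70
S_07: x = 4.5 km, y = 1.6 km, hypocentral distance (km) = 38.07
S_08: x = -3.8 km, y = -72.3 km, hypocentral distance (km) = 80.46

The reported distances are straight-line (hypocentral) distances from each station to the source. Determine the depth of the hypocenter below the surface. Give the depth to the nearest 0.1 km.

Each station gives a sphere (x−x_i)² + (y−y_i)² + z² = d_i² (stations at z=0).
Subtracting the S_05 sphere from S_06 and S_07: z² cancels, leaving linear equations in x and y:
-163.6 x + 0.8 y = 4975.09
-40.0 x − 80.6 y = 1046.49
Solving: x ≈ -30.400, y ≈ 2.103 km (keep extra digits for the depth step; rounded: -30.4, 2.1).
Then from the S_05 sphere: z² = 69.49² − (x − 24.5)² − (y − 41.9)² with x = -30.400, y = 2.103, so z ≈ 15.200 ≈ 15.2 km.
Check against S_08 (with the unrounded solution): distance 80.46 ≈ 80.46 km. ✓

depth ≈ 15.2 km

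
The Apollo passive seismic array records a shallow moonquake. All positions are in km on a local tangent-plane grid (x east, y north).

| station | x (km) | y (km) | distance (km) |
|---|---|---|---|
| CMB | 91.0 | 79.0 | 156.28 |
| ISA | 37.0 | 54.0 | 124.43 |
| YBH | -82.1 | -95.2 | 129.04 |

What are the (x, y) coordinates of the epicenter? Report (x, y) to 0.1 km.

Circle about each station: (x − 91.0)² + (y − 79.0)² = 156.28²; (x − 37.0)² + (y − 54.0)² = 124.43²; (x + 82.1)² + (y + 95.2)² = 129.04².
Subtracting pairs of circle equations eliminates x²+y² and gives linear equations (the radical axes):
-108.0 x − 50.0 y = -1296.39
-346.2 x − 348.4 y = 9053.57
Solving the 2×2 system: x ≈ 44.5, y ≈ -70.2 km.

44.5 km east, -70.2 km north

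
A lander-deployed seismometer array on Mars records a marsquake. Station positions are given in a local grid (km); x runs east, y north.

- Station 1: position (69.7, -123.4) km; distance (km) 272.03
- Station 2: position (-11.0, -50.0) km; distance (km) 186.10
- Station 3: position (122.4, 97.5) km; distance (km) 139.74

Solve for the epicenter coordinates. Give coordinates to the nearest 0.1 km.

Circle about each station: (x − 69.7)² + (y + 123.4)² = 272.03²; (x + 11.0)² + (y + 50.0)² = 186.10²; (x − 122.4)² + (y − 97.5)² = 139.74².
Subtracting pairs of circle equations eliminates x²+y² and gives linear equations (the radical axes):
-161.4 x + 146.8 y = 21902.46
105.4 x + 441.8 y = 58875.41
Solving the 2×2 system: x ≈ -11.9, y ≈ 136.1 km.

(-11.9, 136.1)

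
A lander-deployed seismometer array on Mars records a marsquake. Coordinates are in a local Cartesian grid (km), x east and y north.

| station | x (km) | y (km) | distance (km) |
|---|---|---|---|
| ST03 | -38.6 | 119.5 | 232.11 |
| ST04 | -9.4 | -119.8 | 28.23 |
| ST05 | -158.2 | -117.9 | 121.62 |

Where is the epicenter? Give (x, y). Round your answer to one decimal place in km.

Circle about each station: (x + 38.6)² + (y − 119.5)² = 232.11²; (x + 9.4)² + (y + 119.8)² = 28.23²; (x + 158.2)² + (y + 117.9)² = 121.62².
Subtracting the ST03 equation from the ST04 and ST05 equations removes the quadratic terms:
58.4 x − 478.6 y = 51748.31
-239.2 x − 474.8 y = 62241.07
Solving the 2×2 system: x ≈ -36.7, y ≈ -112.6 km.
Check against ST03 (with the unrounded x, y): √((x + 38.6)²+(y − 119.5)²) = 232.11 ≈ 232.11 km. ✓

-36.7 km east, -112.6 km north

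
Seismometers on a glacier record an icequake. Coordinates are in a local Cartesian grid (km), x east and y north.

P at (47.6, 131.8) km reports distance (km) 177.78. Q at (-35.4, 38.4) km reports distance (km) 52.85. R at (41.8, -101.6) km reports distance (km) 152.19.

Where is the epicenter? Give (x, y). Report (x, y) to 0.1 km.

-71.6 km east, -0.1 km north

Circle about each station: (x − 47.6)² + (y − 131.8)² = 177.78²; (x + 35.4)² + (y − 38.4)² = 52.85²; (x − 41.8)² + (y + 101.6)² = 152.19².
Subtracting pairs of circle equations eliminates x²+y² and gives linear equations (the radical axes):
-166.0 x − 186.8 y = 11903.33
-11.6 x − 466.8 y = 876.73
Solving the 2×2 system: x ≈ -71.6, y ≈ -0.1 km.
Check against P (with the unrounded x, y): √((x − 47.6)²+(y − 131.8)²) = 177.78 ≈ 177.78 km. ✓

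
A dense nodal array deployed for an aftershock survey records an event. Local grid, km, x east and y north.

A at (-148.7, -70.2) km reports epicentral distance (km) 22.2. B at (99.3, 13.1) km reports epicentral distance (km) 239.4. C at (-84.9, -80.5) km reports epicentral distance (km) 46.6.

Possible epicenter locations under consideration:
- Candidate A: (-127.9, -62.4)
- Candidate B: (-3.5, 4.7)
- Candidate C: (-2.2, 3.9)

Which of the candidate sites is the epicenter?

For each candidate, compare |candidate − station| to the reported distance:
Candidate A: residuals A 0.0, B 0.0, C 0.1 → max 0.1 km
Candidate B: residuals A 141.2, B 136.3, C 71.2 → max 141.2 km
Candidate C: residuals A 142.0, B 137.5, C 71.6 → max 142.0 km
Only Candidate A has all residuals ≈ 0.

Candidate A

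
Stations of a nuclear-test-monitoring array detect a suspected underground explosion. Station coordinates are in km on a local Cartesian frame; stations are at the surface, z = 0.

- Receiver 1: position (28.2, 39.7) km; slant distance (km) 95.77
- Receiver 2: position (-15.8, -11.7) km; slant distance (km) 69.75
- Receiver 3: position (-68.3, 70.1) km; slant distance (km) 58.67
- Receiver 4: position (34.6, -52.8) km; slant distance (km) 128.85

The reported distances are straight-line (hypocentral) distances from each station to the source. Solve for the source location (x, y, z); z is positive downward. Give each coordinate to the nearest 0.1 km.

Each station gives a sphere (x−x_i)² + (y−y_i)² + z² = d_i² (stations at z=0).
Subtracting the Receiver 1 sphere from Receiver 2 and Receiver 3: z² cancels, leaving linear equations in x and y:
-88.0 x − 102.8 y = 2322.03
-193.0 x + 60.8 y = 12937.29
Solving: x ≈ -58.400, y ≈ 27.404 km (keep extra digits for the depth step; rounded: -58.4, 27.4).
Then from the Receiver 1 sphere: z² = 95.77² − (x − 28.2)² − (y − 39.7)² with x = -58.400, y = 27.404, so z ≈ 39.002 ≈ 39.0 km.

(-58.4, 27.4, 39.0)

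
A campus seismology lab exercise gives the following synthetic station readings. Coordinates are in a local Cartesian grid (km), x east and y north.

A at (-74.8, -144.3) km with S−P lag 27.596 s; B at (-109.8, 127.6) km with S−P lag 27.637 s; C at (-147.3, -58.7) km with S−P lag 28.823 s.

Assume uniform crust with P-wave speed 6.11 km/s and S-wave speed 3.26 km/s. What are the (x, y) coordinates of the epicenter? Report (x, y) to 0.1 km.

(42.5, 8.8)

Distance from S−P lag: d = Δt · v_P v_S / (v_P − v_S) = Δt · (6.11·3.26)/(6.11−3.26) ≈ 6.9890·Δt.
So d_A = 192.87, d_B = 193.15, d_C = 201.44 km.
Circle about each station: (x + 74.8)² + (y + 144.3)² = 192.87²; (x + 109.8)² + (y − 127.6)² = 193.15²; (x + 147.3)² + (y + 58.7)² = 201.44².
Subtracting the A equation from the B and C equations removes the quadratic terms:
-70.0 x + 543.8 y = 1812.18
-145.0 x + 171.2 y = -4653.79
Solving the 2×2 system: x ≈ 42.5, y ≈ 8.8 km.
Check against A (with the unrounded x, y): √((x + 74.8)²+(y + 144.3)²) = 192.86 ≈ 192.87 km. ✓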